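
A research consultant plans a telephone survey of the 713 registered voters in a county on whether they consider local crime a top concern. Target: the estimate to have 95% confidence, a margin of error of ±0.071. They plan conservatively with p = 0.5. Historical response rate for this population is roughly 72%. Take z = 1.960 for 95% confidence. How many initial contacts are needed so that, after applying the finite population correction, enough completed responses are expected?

Completed interviews needed (unadjusted): n₀ = 1.960² × 0.2500 / 0.071² ≈ 190.52 → 191.
FPC for N = 713: n = 191 / (1 + 190/713) = 191 / 1.2665 ≈ 150.81 → 151.
At a 72% response rate, contacts needed = 151 / 0.72 ≈ 209.72 → 210.

210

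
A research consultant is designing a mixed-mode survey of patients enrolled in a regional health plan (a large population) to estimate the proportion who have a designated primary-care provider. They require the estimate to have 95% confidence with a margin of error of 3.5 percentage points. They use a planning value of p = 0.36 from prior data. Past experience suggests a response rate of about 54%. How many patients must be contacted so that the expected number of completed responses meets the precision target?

1339

For 95% confidence, z = 1.960.
Completed interviews needed: n₀ = 1.960² × 0.2304 / 0.035² ≈ 722.53 → 723.
At a 54% response rate, contacts needed = 723 / 0.54 ≈ 1338.89 → 1339.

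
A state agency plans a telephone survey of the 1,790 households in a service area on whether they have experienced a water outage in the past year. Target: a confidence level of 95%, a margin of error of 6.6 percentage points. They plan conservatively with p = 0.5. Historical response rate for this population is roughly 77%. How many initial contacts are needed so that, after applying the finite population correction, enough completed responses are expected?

256

For 95% confidence, z = 1.960.
Completed interviews needed (unadjusted): n₀ = 1.960² × 0.2500 / 0.066² ≈ 220.48 → 221.
FPC for N = 1,790: n = 221 / (1 + 220/1790) = 221 / 1.1229 ≈ 196.81 → 197.
At a 77% response rate, contacts needed = 197 / 0.77 ≈ 255.84 → 256.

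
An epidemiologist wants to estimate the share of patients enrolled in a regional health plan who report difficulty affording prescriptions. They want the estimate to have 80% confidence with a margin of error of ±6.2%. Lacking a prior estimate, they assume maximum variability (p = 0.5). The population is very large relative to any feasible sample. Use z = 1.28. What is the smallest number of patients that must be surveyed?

With p = 0.5, p(1−p) = 0.25.
n = z²·p(1−p)/E² = 1.28² × 0.2500 / 0.062² = 1.6384 × 0.2500 / 0.003844 ≈ 106.56.
Rounding up gives n = 107.

107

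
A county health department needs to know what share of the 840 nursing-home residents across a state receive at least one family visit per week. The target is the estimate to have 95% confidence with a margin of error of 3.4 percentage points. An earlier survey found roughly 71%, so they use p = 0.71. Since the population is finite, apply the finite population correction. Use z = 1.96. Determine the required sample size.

Unadjusted: n₀ = 1.96² × 0.71 × 0.29 / 0.034² ≈ 684.24, so n₀ = 685.
Finite population correction with N = 840: n = n₀ / (1 + (n₀−1)/N) = 685 / (1 + 684/840) = 685 / 1.8143 ≈ 377.56.
Rounding up, n = 378.

378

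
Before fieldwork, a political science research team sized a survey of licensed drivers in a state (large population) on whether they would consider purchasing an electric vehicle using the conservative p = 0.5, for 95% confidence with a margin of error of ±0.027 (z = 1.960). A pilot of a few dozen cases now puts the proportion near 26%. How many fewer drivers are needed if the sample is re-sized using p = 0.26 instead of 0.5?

Conservative (p = 0.5): n = 1.960² × 0.25 / 0.027² ≈ 1317.42 → 1318.
Using p = 0.26: p(1−p) = 0.1924, so n = 1.960² × 0.1924 / 0.027² ≈ 1013.89 → 1014.
Reduction: 1318 − 1014 = 304.

304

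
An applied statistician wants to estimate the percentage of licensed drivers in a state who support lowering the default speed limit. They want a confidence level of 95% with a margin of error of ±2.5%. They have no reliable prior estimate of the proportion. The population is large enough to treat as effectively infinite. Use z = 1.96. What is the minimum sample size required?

With no prior estimate, use p = 0.5, giving p(1−p) = 0.25.
n = z²·p(1−p)/E² = 1.96² × 0.2500 / 0.025² = 3.8416 × 0.2500 / 0.000625 ≈ 1536.64.
Rounding up gives n = 1537.

1537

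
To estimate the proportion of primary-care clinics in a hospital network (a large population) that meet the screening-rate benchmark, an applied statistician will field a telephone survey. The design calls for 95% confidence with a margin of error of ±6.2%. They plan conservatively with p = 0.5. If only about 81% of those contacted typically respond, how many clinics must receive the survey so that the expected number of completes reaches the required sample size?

For 95% confidence, z = 1.960.
Completed interviews needed: n₀ = 1.960² × 0.2500 / 0.062² ≈ 249.84 → 250.
At an 81% response rate, contacts needed = 250 / 0.81 ≈ 308.64 → 309.

309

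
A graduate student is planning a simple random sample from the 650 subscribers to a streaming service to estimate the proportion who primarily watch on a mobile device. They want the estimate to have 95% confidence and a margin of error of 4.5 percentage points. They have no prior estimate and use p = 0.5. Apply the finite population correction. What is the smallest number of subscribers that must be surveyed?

275

For 95% confidence, z = 1.96.
Unadjusted: n₀ = 1.96² × 0.50 × 0.50 / 0.045² ≈ 474.27, so n₀ = 475.
Finite population correction with N = 650: n = n₀ / (1 + (n₀−1)/N) = 475 / (1 + 474/650) = 475 / 1.7292 ≈ 274.69.
Rounding up, n = 275.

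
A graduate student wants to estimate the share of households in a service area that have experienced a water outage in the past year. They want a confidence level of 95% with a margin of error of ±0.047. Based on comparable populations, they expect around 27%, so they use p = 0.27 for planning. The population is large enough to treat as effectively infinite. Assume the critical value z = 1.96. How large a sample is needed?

343

With p = 0.27, p(1−p) = 0.1971.
n = z²·p(1−p)/E² = 1.96² × 0.1971 / 0.047² = 3.8416 × 0.1971 / 0.002209 ≈ 342.77.
Rounding up gives n = 343.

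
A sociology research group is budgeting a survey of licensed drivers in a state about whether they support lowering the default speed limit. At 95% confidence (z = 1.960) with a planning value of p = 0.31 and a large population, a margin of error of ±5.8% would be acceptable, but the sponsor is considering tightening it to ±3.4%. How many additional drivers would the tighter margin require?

At ±5.8%: n = 1.960² × 0.2139 / 0.058² ≈ 244.27 → 245.
At ±3.4%: n = 1.960² × 0.2139 / 0.034² ≈ 710.83 → 711.
Additional respondents: 711 − 245 = 466.

466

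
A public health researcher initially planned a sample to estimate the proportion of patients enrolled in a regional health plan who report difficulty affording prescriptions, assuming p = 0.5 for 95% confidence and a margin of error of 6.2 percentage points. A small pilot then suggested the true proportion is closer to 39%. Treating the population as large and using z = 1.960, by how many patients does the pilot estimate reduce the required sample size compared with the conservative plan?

Conservative (p = 0.5): n = 1.960² × 0.25 / 0.062² ≈ 249.84 → 250.
Using p = 0.39: p(1−p) = 0.2379, so n = 1.960² × 0.2379 / 0.062² ≈ 237.75 → 238.
Reduction: 250 − 238 = 12.

12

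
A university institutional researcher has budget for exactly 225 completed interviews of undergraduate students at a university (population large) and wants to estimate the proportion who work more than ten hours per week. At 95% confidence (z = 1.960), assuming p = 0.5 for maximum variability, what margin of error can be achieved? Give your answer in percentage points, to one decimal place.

SE(p̂) = √[p(1−p)/n] = √[0.2500/225] = 0.03333.
E = z × SE = 1.960 × 0.03333 = 0.06533, or 6.5 percentage points.

6.5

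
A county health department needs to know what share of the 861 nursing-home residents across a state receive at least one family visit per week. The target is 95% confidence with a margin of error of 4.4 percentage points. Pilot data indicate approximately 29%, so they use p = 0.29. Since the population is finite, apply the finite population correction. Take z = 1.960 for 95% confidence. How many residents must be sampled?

Unadjusted: n₀ = 1.960² × 0.29 × 0.71 / 0.044² ≈ 408.57, so n₀ = 409.
Finite population correction with N = 861: n = n₀ / (1 + (n₀−1)/N) = 409 / (1 + 408/861) = 409 / 1.4739 ≈ 277.50.
Rounding up, n = 278.

278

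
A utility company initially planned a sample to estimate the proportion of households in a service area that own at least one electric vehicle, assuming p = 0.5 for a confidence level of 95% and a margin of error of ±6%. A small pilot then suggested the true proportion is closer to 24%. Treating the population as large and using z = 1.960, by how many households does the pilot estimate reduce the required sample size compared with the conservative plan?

72

Conservative (p = 0.5): n = 1.960² × 0.25 / 0.060² ≈ 266.78 → 267.
Using p = 0.24: p(1−p) = 0.1824, so n = 1.960² × 0.1824 / 0.060² ≈ 194.64 → 195.
Reduction: 267 − 195 = 72.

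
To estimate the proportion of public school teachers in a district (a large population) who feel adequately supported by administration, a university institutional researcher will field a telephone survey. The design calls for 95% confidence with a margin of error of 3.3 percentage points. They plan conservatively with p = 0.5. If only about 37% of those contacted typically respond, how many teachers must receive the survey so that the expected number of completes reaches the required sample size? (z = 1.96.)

2384

Completed interviews needed: n₀ = 1.96² × 0.2500 / 0.033² ≈ 881.91 → 882.
At a 37% response rate, contacts needed = 882 / 0.37 ≈ 2383.78 → 2384.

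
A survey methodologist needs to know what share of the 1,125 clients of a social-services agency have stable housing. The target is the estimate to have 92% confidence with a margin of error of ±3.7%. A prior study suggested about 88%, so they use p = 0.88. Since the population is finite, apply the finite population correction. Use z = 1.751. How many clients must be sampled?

Unadjusted: n₀ = 1.751² × 0.88 × 0.12 / 0.037² ≈ 236.50, so n₀ = 237.
Finite population correction with N = 1,125: n = n₀ / (1 + (n₀−1)/N) = 237 / (1 + 236/1125) = 237 / 1.2098 ≈ 195.90.
Rounding up, n = 196.

196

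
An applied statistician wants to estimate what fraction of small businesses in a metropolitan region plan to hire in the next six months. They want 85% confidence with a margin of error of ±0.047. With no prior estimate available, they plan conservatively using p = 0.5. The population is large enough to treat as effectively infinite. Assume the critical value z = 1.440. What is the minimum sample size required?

With p = 0.5, p(1−p) = 0.25.
n = z²·p(1−p)/E² = 1.440² × 0.2500 / 0.047² = 2.0736 × 0.2500 / 0.002209 ≈ 234.68.
Rounding up gives n = 235.

235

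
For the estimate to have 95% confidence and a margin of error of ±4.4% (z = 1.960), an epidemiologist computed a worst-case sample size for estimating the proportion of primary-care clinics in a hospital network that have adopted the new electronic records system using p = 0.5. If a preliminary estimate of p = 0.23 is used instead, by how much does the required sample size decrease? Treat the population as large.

145

Conservative (p = 0.5): n = 1.960² × 0.25 / 0.044² ≈ 496.07 → 497.
Using p = 0.23: p(1−p) = 0.1771, so n = 1.960² × 0.1771 / 0.044² ≈ 351.42 → 352.
Reduction: 497 − 352 = 145.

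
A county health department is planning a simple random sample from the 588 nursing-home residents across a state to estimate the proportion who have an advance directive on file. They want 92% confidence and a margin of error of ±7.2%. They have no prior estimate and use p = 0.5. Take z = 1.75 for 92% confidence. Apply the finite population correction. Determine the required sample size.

Unadjusted: n₀ = 1.75² × 0.50 × 0.50 / 0.072² ≈ 147.69, so n₀ = 148.
Finite population correction with N = 588: n = n₀ / (1 + (n₀−1)/N) = 148 / (1 + 147/588) = 148 / 1.2500 ≈ 118.40.
Rounding up, n = 119.

119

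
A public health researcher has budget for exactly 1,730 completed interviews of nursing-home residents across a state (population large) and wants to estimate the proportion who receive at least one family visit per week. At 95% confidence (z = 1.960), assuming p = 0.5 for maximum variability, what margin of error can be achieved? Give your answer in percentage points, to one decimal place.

2.4

SE(p̂) = √[p(1−p)/n] = √[0.2500/1730] = 0.01202.
E = z × SE = 1.960 × 0.01202 = 0.02356, or 2.4 percentage points.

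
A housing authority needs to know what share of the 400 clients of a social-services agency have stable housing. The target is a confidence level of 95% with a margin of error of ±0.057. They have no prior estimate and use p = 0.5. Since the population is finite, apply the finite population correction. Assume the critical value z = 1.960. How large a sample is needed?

171

Unadjusted: n₀ = 1.960² × 0.50 × 0.50 / 0.057² ≈ 295.60, so n₀ = 296.
Finite population correction with N = 400: n = n₀ / (1 + (n₀−1)/N) = 296 / (1 + 295/400) = 296 / 1.7375 ≈ 170.36.
Rounding up, n = 171.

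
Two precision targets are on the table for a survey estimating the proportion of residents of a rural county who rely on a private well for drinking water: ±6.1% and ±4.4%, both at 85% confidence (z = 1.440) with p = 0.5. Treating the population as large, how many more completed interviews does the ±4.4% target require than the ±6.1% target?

128

At ±6.1%: n = 1.440² × 0.2500 / 0.061² ≈ 139.32 → 140.
At ±4.4%: n = 1.440² × 0.2500 / 0.044² ≈ 267.77 → 268.
Additional respondents: 268 − 140 = 128.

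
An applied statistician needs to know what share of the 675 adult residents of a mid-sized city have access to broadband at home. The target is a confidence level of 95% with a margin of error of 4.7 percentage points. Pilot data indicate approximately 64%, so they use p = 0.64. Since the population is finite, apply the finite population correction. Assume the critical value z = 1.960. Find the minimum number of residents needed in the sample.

Unadjusted: n₀ = 1.960² × 0.64 × 0.36 / 0.047² ≈ 400.68, so n₀ = 401.
Finite population correction with N = 675: n = n₀ / (1 + (n₀−1)/N) = 401 / (1 + 400/675) = 401 / 1.5926 ≈ 251.79.
Rounding up, n = 252.

252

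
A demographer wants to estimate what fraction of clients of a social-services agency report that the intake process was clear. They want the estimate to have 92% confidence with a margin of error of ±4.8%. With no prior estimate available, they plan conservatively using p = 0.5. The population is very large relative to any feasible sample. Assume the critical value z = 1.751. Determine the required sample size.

With p = 0.5, p(1−p) = 0.25.
n = z²·p(1−p)/E² = 1.751² × 0.2500 / 0.048² = 3.0660 × 0.2500 / 0.002304 ≈ 332.68.
Rounding up gives n = 333.

333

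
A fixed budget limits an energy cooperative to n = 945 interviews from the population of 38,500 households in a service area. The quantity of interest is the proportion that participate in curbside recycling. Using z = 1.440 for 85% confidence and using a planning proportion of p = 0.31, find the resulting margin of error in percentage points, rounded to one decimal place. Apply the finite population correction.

Finite-population factor: (N−n)/(N−1) = (38500−945)/(38500−1) = 0.9755.
SE(p̂) = √[p(1−p)/n · (N−n)/(N−1)] = √[0.2139/945 × 0.9755] = 0.01486.
E = z × SE = 1.440 × 0.01486 = 0.02140 ≈ 2.1 percentage points.

2.1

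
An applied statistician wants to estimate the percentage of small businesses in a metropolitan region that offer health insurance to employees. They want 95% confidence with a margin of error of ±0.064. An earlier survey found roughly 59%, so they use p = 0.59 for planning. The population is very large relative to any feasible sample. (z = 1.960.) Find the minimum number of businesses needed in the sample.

227

With p = 0.59, p(1−p) = 0.2419.
n = z²·p(1−p)/E² = 1.960² × 0.2419 / 0.064² = 3.8416 × 0.2419 / 0.004096 ≈ 226.88.
Rounding up gives n = 227.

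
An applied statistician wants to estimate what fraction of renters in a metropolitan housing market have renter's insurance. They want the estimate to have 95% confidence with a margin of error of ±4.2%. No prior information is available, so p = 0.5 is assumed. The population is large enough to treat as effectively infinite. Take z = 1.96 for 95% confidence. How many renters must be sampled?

With p = 0.5, p(1−p) = 0.25.
n = z²·p(1−p)/E² = 1.96² × 0.2500 / 0.042² = 3.8416 × 0.2500 / 0.001764 ≈ 544.44.
Rounding up gives n = 545.

545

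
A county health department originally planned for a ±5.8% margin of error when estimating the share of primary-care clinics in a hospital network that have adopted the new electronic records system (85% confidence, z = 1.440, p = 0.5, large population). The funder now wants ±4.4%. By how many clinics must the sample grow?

At ±5.8%: n = 1.440² × 0.2500 / 0.058² ≈ 154.10 → 155.
At ±4.4%: n = 1.440² × 0.2500 / 0.044² ≈ 267.77 → 268.
Additional respondents: 268 − 155 = 113.

113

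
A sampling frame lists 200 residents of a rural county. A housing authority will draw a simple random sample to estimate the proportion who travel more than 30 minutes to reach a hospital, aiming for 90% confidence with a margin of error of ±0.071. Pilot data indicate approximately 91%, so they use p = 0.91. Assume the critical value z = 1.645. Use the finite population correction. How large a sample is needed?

Unadjusted: n₀ = 1.645² × 0.91 × 0.09 / 0.071² ≈ 43.96, so n₀ = 44.
Finite population correction with N = 200: n = n₀ / (1 + (n₀−1)/N) = 44 / (1 + 43/200) = 44 / 1.2150 ≈ 36.21.
Rounding up, n = 37.

37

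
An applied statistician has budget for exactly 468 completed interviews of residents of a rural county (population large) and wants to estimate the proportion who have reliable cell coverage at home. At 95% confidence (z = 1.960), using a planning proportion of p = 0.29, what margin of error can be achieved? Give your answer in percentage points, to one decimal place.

SE(p̂) = √[p(1−p)/n] = √[0.2059/468] = 0.02098.
E = z × SE = 1.960 × 0.02098 = 0.04111, or 4.1 percentage points.

4.1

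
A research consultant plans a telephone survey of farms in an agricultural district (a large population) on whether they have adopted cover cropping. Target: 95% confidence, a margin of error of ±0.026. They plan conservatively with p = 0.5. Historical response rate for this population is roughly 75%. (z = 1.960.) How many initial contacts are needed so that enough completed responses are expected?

1895

Completed interviews needed: n₀ = 1.960² × 0.2500 / 0.026² ≈ 1420.71 → 1421.
At a 75% response rate, contacts needed = 1421 / 0.75 ≈ 1894.67 → 1895.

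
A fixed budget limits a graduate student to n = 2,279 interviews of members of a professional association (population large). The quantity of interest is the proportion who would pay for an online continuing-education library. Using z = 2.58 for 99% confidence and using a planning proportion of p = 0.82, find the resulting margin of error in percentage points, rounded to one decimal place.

SE(p̂) = √[p(1−p)/n] = √[0.1476/2279] = 0.00805.
E = z × SE = 2.58 × 0.00805 = 0.02076, or 2.1 percentage points.

2.1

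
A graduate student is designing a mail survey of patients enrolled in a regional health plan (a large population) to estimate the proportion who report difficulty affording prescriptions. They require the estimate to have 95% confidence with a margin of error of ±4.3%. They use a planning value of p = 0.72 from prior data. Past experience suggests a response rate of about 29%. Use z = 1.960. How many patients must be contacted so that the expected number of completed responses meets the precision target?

1445

Completed interviews needed: n₀ = 1.960² × 0.2016 / 0.043² ≈ 418.86 → 419.
At a 29% response rate, contacts needed = 419 / 0.29 ≈ 1444.83 → 1445.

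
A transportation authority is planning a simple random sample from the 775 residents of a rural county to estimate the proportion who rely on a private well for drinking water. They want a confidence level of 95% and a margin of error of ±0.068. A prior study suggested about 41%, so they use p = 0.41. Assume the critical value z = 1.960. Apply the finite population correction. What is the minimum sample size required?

Unadjusted: n₀ = 1.960² × 0.41 × 0.59 / 0.068² ≈ 200.97, so n₀ = 201.
Finite population correction with N = 775: n = n₀ / (1 + (n₀−1)/N) = 201 / (1 + 200/775) = 201 / 1.2581 ≈ 159.77.
Rounding up, n = 160.

160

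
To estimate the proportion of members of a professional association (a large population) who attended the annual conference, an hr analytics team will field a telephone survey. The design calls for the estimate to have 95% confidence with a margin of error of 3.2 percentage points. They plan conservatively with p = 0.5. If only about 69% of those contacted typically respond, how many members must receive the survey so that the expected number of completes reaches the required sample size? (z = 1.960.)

Completed interviews needed: n₀ = 1.960² × 0.2500 / 0.032² ≈ 937.89 → 938.
At a 69% response rate, contacts needed = 938 / 0.69 ≈ 1359.42 → 1360.

1360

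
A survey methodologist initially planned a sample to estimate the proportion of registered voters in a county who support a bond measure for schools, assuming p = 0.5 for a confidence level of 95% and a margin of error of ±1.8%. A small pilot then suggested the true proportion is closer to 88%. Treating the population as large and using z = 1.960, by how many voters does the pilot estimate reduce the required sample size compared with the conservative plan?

Conservative (p = 0.5): n = 1.960² × 0.25 / 0.018² ≈ 2964.20 → 2965.
Using p = 0.88: p(1−p) = 0.1056, so n = 1.960² × 0.1056 / 0.018² ≈ 1252.08 → 1253.
Reduction: 2965 − 1253 = 1712.

1712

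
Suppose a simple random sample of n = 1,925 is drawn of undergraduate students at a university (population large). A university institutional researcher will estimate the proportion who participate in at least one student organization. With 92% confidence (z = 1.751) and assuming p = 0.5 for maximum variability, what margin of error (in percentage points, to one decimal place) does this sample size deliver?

2.0

SE(p̂) = √[p(1−p)/n] = √[0.2500/1925] = 0.01140.
E = z × SE = 1.751 × 0.01140 = 0.01995, or 2.0 percentage points.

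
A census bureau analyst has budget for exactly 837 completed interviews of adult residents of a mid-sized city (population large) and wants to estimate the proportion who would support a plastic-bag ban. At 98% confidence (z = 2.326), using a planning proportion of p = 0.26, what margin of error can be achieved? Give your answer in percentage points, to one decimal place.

SE(p̂) = √[p(1−p)/n] = √[0.1924/837] = 0.01516.
E = z × SE = 2.326 × 0.01516 = 0.03527, or 3.5 percentage points.

3.5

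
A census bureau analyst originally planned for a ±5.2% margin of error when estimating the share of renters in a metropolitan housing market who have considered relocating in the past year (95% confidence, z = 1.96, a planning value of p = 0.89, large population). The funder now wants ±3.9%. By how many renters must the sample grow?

108

At ±5.2%: n = 1.96² × 0.0979 / 0.052² ≈ 139.09 → 140.
At ±3.9%: n = 1.96² × 0.0979 / 0.039² ≈ 247.27 → 248.
Additional respondents: 248 − 140 = 108.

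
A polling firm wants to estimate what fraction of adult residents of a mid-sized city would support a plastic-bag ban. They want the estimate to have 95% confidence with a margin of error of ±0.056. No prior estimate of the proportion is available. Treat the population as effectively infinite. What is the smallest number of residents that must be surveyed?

For 95% confidence, z = 1.960.
With no prior estimate, use p = 0.5, giving p(1−p) = 0.25.
n = z²·p(1−p)/E² = 1.960² × 0.2500 / 0.056² = 3.8416 × 0.2500 / 0.003136 ≈ 306.25.
Rounding up gives n = 307.

307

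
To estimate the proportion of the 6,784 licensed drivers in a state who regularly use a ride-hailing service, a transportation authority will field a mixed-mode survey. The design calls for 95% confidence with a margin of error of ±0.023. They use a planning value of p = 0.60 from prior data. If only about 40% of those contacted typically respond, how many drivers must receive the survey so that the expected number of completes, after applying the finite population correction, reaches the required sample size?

3468

For 95% confidence, z = 1.96.
Completed interviews needed (unadjusted): n₀ = 1.96² × 0.2400 / 0.023² ≈ 1742.88 → 1743.
FPC for N = 6,784: n = 1743 / (1 + 1742/6784) = 1743 / 1.2568 ≈ 1386.88 → 1387.
At a 40% response rate, contacts needed = 1387 / 0.40 ≈ 3467.50 → 3468.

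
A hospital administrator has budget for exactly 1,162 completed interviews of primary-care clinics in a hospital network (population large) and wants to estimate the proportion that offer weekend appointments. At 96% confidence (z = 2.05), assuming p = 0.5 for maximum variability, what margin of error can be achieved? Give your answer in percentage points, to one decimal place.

3.0

SE(p̂) = √[p(1−p)/n] = √[0.2500/1162] = 0.01467.
E = z × SE = 2.05 × 0.01467 = 0.03007, or 3.0 percentage points.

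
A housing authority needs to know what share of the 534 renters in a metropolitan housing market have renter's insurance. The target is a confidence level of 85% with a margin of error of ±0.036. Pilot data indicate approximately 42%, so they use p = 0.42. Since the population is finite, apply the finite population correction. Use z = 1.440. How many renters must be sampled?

Unadjusted: n₀ = 1.440² × 0.42 × 0.58 / 0.036² ≈ 389.76, so n₀ = 390.
Finite population correction with N = 534: n = n₀ / (1 + (n₀−1)/N) = 390 / (1 + 389/534) = 390 / 1.7285 ≈ 225.63.
Rounding up, n = 226.

226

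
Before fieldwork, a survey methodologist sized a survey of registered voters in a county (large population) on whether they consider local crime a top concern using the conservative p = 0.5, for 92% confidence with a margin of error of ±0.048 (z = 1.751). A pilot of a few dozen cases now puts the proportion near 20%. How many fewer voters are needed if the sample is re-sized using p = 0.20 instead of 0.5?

Conservative (p = 0.5): n = 1.751² × 0.25 / 0.048² ≈ 332.68 → 333.
Using p = 0.20: p(1−p) = 0.1600, so n = 1.751² × 0.1600 / 0.048² ≈ 212.92 → 213.
Reduction: 333 − 213 = 120.

120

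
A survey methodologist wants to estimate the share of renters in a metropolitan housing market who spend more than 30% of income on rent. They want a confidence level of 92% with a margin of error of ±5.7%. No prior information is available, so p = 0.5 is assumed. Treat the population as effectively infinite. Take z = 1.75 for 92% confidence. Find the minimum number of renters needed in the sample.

With p = 0.5, p(1−p) = 0.25.
n = z²·p(1−p)/E² = 1.75² × 0.2500 / 0.057² = 3.0625 × 0.2500 / 0.003249 ≈ 235.65.
Rounding up gives n = 236.

236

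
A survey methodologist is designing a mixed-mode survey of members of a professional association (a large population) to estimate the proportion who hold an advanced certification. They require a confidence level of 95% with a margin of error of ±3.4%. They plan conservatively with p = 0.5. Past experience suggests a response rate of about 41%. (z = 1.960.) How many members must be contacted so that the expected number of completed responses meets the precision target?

Completed interviews needed: n₀ = 1.960² × 0.2500 / 0.034² ≈ 830.80 → 831.
At a 41% response rate, contacts needed = 831 / 0.41 ≈ 2026.83 → 2027.

2027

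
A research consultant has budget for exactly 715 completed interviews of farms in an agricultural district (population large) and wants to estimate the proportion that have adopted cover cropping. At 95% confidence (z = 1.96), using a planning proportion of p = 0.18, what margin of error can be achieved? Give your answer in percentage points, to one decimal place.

2.8

SE(p̂) = √[p(1−p)/n] = √[0.1476/715] = 0.01437.
E = z × SE = 1.96 × 0.01437 = 0.02816, or 2.8 percentage points.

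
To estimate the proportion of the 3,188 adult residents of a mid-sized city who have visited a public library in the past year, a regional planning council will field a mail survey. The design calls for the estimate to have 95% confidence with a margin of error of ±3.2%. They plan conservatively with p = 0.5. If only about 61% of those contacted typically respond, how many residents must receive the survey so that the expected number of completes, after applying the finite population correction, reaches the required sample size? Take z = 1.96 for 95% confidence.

1189

Completed interviews needed (unadjusted): n₀ = 1.96² × 0.2500 / 0.032² ≈ 937.89 → 938.
FPC for N = 3,188: n = 938 / (1 + 937/3188) = 938 / 1.2939 ≈ 724.93 → 725.
At a 61% response rate, contacts needed = 725 / 0.61 ≈ 1188.52 → 1189.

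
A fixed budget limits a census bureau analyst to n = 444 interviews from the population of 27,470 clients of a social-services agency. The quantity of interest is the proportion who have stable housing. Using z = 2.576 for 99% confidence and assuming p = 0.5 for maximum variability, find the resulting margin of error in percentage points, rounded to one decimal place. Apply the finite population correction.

6.1

Finite-population factor: (N−n)/(N−1) = (27470−444)/(27470−1) = 0.9839.
SE(p̂) = √[p(1−p)/n · (N−n)/(N−1)] = √[0.2500/444 × 0.9839] = 0.02354.
E = z × SE = 2.576 × 0.02354 = 0.06063 ≈ 6.1 percentage points.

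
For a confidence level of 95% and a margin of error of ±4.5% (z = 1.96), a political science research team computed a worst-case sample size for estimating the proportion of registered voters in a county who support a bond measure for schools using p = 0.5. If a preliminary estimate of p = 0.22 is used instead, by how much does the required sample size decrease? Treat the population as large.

Conservative (p = 0.5): n = 1.96² × 0.25 / 0.045² ≈ 474.27 → 475.
Using p = 0.22: p(1−p) = 0.1716, so n = 1.96² × 0.1716 / 0.045² ≈ 325.54 → 326.
Reduction: 475 − 326 = 149.

149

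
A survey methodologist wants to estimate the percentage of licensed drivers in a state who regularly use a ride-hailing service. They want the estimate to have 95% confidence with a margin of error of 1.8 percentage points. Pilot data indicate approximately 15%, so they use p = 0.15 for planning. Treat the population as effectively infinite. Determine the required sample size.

For 95% confidence, z = 1.960.
With p = 0.15, p(1−p) = 0.1275.
n = z²·p(1−p)/E² = 1.960² × 0.1275 / 0.018² = 3.8416 × 0.1275 / 0.000324 ≈ 1511.74.
Rounding up gives n = 1512.

1512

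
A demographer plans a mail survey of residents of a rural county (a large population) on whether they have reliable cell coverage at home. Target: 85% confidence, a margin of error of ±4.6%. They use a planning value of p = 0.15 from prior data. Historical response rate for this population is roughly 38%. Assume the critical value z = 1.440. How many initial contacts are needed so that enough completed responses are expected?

Completed interviews needed: n₀ = 1.440² × 0.1275 / 0.046² ≈ 124.95 → 125.
At a 38% response rate, contacts needed = 125 / 0.38 ≈ 328.95 → 329.

329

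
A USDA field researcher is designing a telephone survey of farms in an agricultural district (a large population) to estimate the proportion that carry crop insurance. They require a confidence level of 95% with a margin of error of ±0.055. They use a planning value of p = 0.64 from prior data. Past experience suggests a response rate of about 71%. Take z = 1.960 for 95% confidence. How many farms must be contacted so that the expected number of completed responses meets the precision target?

Completed interviews needed: n₀ = 1.960² × 0.2304 / 0.055² ≈ 292.60 → 293.
At a 71% response rate, contacts needed = 293 / 0.71 ≈ 412.68 → 413.

413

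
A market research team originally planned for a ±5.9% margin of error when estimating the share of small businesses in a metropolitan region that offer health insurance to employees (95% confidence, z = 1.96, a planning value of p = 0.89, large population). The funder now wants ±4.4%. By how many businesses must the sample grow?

At ±5.9%: n = 1.96² × 0.0979 / 0.059² ≈ 108.04 → 109.
At ±4.4%: n = 1.96² × 0.0979 / 0.044² ≈ 194.26 → 195.
Additional respondents: 195 − 109 = 86.

86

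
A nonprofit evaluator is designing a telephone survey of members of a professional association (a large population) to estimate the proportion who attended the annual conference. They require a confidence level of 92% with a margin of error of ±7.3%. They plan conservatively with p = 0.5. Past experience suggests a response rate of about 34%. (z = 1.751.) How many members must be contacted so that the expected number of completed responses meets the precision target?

Completed interviews needed: n₀ = 1.751² × 0.2500 / 0.073² ≈ 143.84 → 144.
At a 34% response rate, contacts needed = 144 / 0.34 ≈ 423.53 → 424.

424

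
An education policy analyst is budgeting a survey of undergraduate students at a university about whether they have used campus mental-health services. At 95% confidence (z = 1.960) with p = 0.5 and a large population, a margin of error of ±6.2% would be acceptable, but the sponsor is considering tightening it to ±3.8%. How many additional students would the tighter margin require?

At ±6.2%: n = 1.960² × 0.2500 / 0.062² ≈ 249.84 → 250.
At ±3.8%: n = 1.960² × 0.2500 / 0.038² ≈ 665.10 → 666.
Additional respondents: 666 − 250 = 416.

416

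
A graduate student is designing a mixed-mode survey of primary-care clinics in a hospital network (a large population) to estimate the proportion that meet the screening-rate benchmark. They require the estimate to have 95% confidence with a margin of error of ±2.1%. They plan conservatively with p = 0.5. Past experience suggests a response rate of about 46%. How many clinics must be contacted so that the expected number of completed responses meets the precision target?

4735

For 95% confidence, z = 1.96.
Completed interviews needed: n₀ = 1.96² × 0.2500 / 0.021² ≈ 2177.78 → 2178.
At a 46% response rate, contacts needed = 2178 / 0.46 ≈ 4734.78 → 4735.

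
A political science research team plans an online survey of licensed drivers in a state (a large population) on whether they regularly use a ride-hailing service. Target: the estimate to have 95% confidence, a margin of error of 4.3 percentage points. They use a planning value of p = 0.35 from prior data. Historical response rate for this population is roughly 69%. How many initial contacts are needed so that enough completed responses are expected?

For 95% confidence, z = 1.96.
Completed interviews needed: n₀ = 1.96² × 0.2275 / 0.043² ≈ 472.67 → 473.
At a 69% response rate, contacts needed = 473 / 0.69 ≈ 685.51 → 686.

686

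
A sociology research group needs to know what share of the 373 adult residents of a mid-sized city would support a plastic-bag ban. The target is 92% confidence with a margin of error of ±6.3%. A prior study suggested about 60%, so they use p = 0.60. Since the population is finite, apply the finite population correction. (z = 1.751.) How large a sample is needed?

Unadjusted: n₀ = 1.751² × 0.60 × 0.40 / 0.063² ≈ 185.40, so n₀ = 186.
Finite population correction with N = 373: n = n₀ / (1 + (n₀−1)/N) = 186 / (1 + 185/373) = 186 / 1.4960 ≈ 124.33.
Rounding up, n = 125.

125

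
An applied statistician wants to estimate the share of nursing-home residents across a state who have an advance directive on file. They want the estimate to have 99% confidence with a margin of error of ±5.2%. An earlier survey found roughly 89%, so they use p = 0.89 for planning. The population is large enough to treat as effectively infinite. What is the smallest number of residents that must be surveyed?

For 99% confidence, z = 2.576.
With p = 0.89, p(1−p) = 0.0979.
n = z²·p(1−p)/E² = 2.576² × 0.0979 / 0.052² = 6.6358 × 0.0979 / 0.002704 ≈ 240.25.
Rounding up gives n = 241.

241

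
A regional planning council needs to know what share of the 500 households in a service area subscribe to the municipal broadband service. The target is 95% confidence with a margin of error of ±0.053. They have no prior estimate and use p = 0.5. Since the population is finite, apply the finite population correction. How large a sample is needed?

For 95% confidence, z = 1.960.
Unadjusted: n₀ = 1.960² × 0.50 × 0.50 / 0.053² ≈ 341.90, so n₀ = 342.
Finite population correction with N = 500: n = n₀ / (1 + (n₀−1)/N) = 342 / (1 + 341/500) = 342 / 1.6820 ≈ 203.33.
Rounding up, n = 204.

204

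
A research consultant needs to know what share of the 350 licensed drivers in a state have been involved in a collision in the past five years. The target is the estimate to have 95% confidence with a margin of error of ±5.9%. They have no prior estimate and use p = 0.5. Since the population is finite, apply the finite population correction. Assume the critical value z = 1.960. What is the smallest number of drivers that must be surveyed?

155

Unadjusted: n₀ = 1.960² × 0.50 × 0.50 / 0.059² ≈ 275.90, so n₀ = 276.
Finite population correction with N = 350: n = n₀ / (1 + (n₀−1)/N) = 276 / (1 + 275/350) = 276 / 1.7857 ≈ 154.56.
Rounding up, n = 155.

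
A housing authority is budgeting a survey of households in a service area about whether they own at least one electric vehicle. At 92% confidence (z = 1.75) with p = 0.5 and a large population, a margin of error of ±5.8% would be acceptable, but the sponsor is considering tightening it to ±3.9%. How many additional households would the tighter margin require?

At ±5.8%: n = 1.75² × 0.2500 / 0.058² ≈ 227.59 → 228.
At ±3.9%: n = 1.75² × 0.2500 / 0.039² ≈ 503.37 → 504.
Additional respondents: 504 − 228 = 276.

276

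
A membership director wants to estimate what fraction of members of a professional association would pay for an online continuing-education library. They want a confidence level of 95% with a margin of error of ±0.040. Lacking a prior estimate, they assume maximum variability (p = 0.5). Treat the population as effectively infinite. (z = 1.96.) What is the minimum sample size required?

With p = 0.5, p(1−p) = 0.25.
n = z²·p(1−p)/E² = 1.96² × 0.2500 / 0.040² = 3.8416 × 0.2500 / 0.001600 ≈ 600.25.
Rounding up gives n = 601.

601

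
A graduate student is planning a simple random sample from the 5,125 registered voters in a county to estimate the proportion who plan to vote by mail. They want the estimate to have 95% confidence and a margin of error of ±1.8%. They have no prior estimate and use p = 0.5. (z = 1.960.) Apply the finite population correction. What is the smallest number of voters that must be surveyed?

1879

Unadjusted: n₀ = 1.960² × 0.50 × 0.50 / 0.018² ≈ 2964.20, so n₀ = 2965.
Finite population correction with N = 5,125: n = n₀ / (1 + (n₀−1)/N) = 2965 / (1 + 2964/5125) = 2965 / 1.5783 ≈ 1878.55.
Rounding up, n = 1879.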